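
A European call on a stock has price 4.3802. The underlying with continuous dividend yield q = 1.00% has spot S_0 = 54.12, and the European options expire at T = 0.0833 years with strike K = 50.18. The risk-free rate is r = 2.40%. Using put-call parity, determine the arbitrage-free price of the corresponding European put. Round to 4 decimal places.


Put-call parity: C - P = S_0 * exp(-qT) - K * exp(-rT).
S_0 * exp(-qT) = 54.1200 * 0.99916735 = 54.07493681
K * exp(-rT) = 50.1800 * 0.99800280 = 50.07978036
P = C - S*exp(-qT) + K*exp(-rT)
P = 4.3802 - 54.07493681 + 50.07978036 = 0.3850

Answer: Put price = 0.3850


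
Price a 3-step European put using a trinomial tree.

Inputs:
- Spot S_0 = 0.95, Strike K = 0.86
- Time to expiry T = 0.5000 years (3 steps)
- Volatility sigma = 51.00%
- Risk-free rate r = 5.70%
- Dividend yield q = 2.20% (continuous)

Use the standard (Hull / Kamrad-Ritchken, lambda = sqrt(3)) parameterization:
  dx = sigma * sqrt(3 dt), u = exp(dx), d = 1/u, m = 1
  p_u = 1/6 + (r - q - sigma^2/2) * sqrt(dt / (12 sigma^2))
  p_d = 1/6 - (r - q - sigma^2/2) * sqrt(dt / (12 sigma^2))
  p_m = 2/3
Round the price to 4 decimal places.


Answer: Price = V(0,0) = 0.0823

Derivation:
dt = T/N = 0.166667; dx = sigma*sqrt(3*dt) = 0.360624
u = exp(dx) = 1.434225; d = 1/u = 0.697241
p_u = 0.144702, p_m = 0.666667, p_d = 0.188631
Discount per step: exp(-r*dt) = 0.990545
Stock lattice S(k, j) with j the centered position index:
  k=0: S(0,+0) = 0.9500
  k=1: S(1,-1) = 0.6624; S(1,+0) = 0.9500; S(1,+1) = 1.3625
  k=2: S(2,-2) = 0.4618; S(2,-1) = 0.6624; S(2,+0) = 0.9500; S(2,+1) = 1.3625; S(2,+2) = 1.9542
  k=3: S(3,-3) = 0.3220; S(3,-2) = 0.4618; S(3,-1) = 0.6624; S(3,+0) = 0.9500; S(3,+1) = 1.3625; S(3,+2) = 1.9542; S(3,+3) = 2.8027
Terminal payoffs V(N, j) = max(K - S_T, 0):
  V(3,-3) = 0.537988; V(3,-2) = 0.398163; V(3,-1) = 0.197621; V(3,+0) = 0.000000; V(3,+1) = 0.000000; V(3,+2) = 0.000000; V(3,+3) = 0.000000
Backward induction: V(k, j) = exp(-r*dt) * [p_u * V(k+1, j+1) + p_m * V(k+1, j) + p_d * V(k+1, j-1)]
  V(2,-2) = exp(-r*dt) * [p_u*0.197621 + p_m*0.398163 + p_d*0.537988] = 0.391779
  V(2,-1) = exp(-r*dt) * [p_u*0.000000 + p_m*0.197621 + p_d*0.398163] = 0.204897
  V(2,+0) = exp(-r*dt) * [p_u*0.000000 + p_m*0.000000 + p_d*0.197621] = 0.036925
  V(2,+1) = exp(-r*dt) * [p_u*0.000000 + p_m*0.000000 + p_d*0.000000] = 0.000000
  V(2,+2) = exp(-r*dt) * [p_u*0.000000 + p_m*0.000000 + p_d*0.000000] = 0.000000
  V(1,-1) = exp(-r*dt) * [p_u*0.036925 + p_m*0.204897 + p_d*0.391779] = 0.213802
  V(1,+0) = exp(-r*dt) * [p_u*0.000000 + p_m*0.036925 + p_d*0.204897] = 0.062668
  V(1,+1) = exp(-r*dt) * [p_u*0.000000 + p_m*0.000000 + p_d*0.036925] = 0.006899
  V(0,+0) = exp(-r*dt) * [p_u*0.006899 + p_m*0.062668 + p_d*0.213802] = 0.082321


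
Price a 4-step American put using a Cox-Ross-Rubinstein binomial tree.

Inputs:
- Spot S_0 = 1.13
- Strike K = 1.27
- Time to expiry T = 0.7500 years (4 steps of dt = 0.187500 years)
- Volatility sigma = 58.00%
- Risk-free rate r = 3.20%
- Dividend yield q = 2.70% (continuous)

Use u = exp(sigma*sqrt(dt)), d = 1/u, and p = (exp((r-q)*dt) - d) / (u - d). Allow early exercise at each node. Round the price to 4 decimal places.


dt = T/N = 0.187500
u = exp(sigma*sqrt(dt)) = 1.285500; d = 1/u = 0.777908
p = (exp((r-q)*dt) - d) / (u - d) = 0.439389
Discount per step: exp(-r*dt) = 0.994018
Stock lattice S(k, i) with i counting down-moves:
  k=0: S(0,0) = 1.1300
  k=1: S(1,0) = 1.4526; S(1,1) = 0.8790
  k=2: S(2,0) = 1.8673; S(2,1) = 1.1300; S(2,2) = 0.6838
  k=3: S(3,0) = 2.4005; S(3,1) = 1.4526; S(3,2) = 0.8790; S(3,3) = 0.5319
  k=4: S(4,0) = 3.0858; S(4,1) = 1.8673; S(4,2) = 1.1300; S(4,3) = 0.6838; S(4,4) = 0.4138
Terminal payoffs V(N, i) = max(K - S_T, 0):
  V(4,0) = 0.000000; V(4,1) = 0.000000; V(4,2) = 0.140000; V(4,3) = 0.586191; V(4,4) = 0.856200
Backward induction: V(k, i) = exp(-r*dt) * [p * V(k+1, i) + (1-p) * V(k+1, i+1)]; then take max(V_cont, immediate exercise) for American.
  V(3,0) = exp(-r*dt) * [p*0.000000 + (1-p)*0.000000] = 0.000000; exercise = 0.000000; V(3,0) = max -> 0.000000
  V(3,1) = exp(-r*dt) * [p*0.000000 + (1-p)*0.140000] = 0.078016; exercise = 0.000000; V(3,1) = max -> 0.078016
  V(3,2) = exp(-r*dt) * [p*0.140000 + (1-p)*0.586191] = 0.387806; exercise = 0.390964; V(3,2) = max -> 0.390964
  V(3,3) = exp(-r*dt) * [p*0.586191 + (1-p)*0.856200] = 0.733149; exercise = 0.738060; V(3,3) = max -> 0.738060
  V(2,0) = exp(-r*dt) * [p*0.000000 + (1-p)*0.078016] = 0.043475; exercise = 0.000000; V(2,0) = max -> 0.043475
  V(2,1) = exp(-r*dt) * [p*0.078016 + (1-p)*0.390964] = 0.251942; exercise = 0.140000; V(2,1) = max -> 0.251942
  V(2,2) = exp(-r*dt) * [p*0.390964 + (1-p)*0.738060] = 0.582047; exercise = 0.586191; V(2,2) = max -> 0.586191
  V(1,0) = exp(-r*dt) * [p*0.043475 + (1-p)*0.251942] = 0.159385; exercise = 0.000000; V(1,0) = max -> 0.159385
  V(1,1) = exp(-r*dt) * [p*0.251942 + (1-p)*0.586191] = 0.436698; exercise = 0.390964; V(1,1) = max -> 0.436698
  V(0,0) = exp(-r*dt) * [p*0.159385 + (1-p)*0.436698] = 0.312966; exercise = 0.140000; V(0,0) = max -> 0.312966

Answer: Price = V(0,0) = 0.3130


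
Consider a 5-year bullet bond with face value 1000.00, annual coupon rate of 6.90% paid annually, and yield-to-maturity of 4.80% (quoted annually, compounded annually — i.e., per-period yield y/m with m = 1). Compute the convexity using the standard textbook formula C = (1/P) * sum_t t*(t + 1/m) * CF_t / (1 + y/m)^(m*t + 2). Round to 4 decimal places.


Coupon per period c = face * coupon_rate / m = 69.000000
Periods per year m = 1; per-period yield y/m = 0.048000
Number of cashflows N = 5
Cashflows (t years, CF_t, discount factor 1/(1+y/m)^(m*t), PV):
  t = 1.0000: CF_t = 69.000000, DF = 0.954198, PV = 65.839695
  t = 2.0000: CF_t = 69.000000, DF = 0.910495, PV = 62.824136
  t = 3.0000: CF_t = 69.000000, DF = 0.868793, PV = 59.946695
  t = 4.0000: CF_t = 69.000000, DF = 0.829001, PV = 57.201045
  t = 5.0000: CF_t = 1069.000000, DF = 0.791031, PV = 845.612301
Price P = sum_t PV_t = 1091.423871
Convexity numerator sum_t t*(t + 1/m) * CF_t / (1+y/m)^(m*t + 2):
  t = 1.0000: term = 119.893390
  t = 2.0000: term = 343.206268
  t = 3.0000: term = 654.973793
  t = 4.0000: term = 1041.624990
  t = 5.0000: term = 23097.766220
Convexity = (1/P) * sum = 25257.464660 / 1091.423871 = 23.141756

Answer: Convexity = 23.1418


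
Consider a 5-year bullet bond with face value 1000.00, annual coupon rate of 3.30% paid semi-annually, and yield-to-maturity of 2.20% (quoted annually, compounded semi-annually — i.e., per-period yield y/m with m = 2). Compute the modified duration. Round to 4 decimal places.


Coupon per period c = face * coupon_rate / m = 16.500000
Periods per year m = 2; per-period yield y/m = 0.011000
Number of cashflows N = 10
Cashflows (t years, CF_t, discount factor 1/(1+y/m)^(m*t), PV):
  t = 0.5000: CF_t = 16.500000, DF = 0.989120, PV = 16.320475
  t = 1.0000: CF_t = 16.500000, DF = 0.978358, PV = 16.142903
  t = 1.5000: CF_t = 16.500000, DF = 0.967713, PV = 15.967263
  t = 2.0000: CF_t = 16.500000, DF = 0.957184, PV = 15.793534
  t = 2.5000: CF_t = 16.500000, DF = 0.946769, PV = 15.621695
  t = 3.0000: CF_t = 16.500000, DF = 0.936468, PV = 15.451726
  t = 3.5000: CF_t = 16.500000, DF = 0.926279, PV = 15.283607
  t = 4.0000: CF_t = 16.500000, DF = 0.916201, PV = 15.117316
  t = 4.5000: CF_t = 16.500000, DF = 0.906232, PV = 14.952835
  t = 5.0000: CF_t = 1016.500000, DF = 0.896372, PV = 911.162478
Price P = sum_t PV_t = 1051.813833
First compute Macaulay numerator sum_t t * PV_t:
  t * PV_t at t = 0.5000: 8.160237
  t * PV_t at t = 1.0000: 16.142903
  t * PV_t at t = 1.5000: 23.950894
  t * PV_t at t = 2.0000: 31.587068
  t * PV_t at t = 2.5000: 39.054239
  t * PV_t at t = 3.0000: 46.355179
  t * PV_t at t = 3.5000: 53.492624
  t * PV_t at t = 4.0000: 60.469265
  t * PV_t at t = 4.5000: 67.287758
  t * PV_t at t = 5.0000: 4555.812390
Macaulay duration D = 4902.312558 / 1051.813833 = 4.660818
Modified duration = D / (1 + y/m) = 4.660818 / (1 + 0.011000) = 4.610107

Answer: Modified duration = 4.6101


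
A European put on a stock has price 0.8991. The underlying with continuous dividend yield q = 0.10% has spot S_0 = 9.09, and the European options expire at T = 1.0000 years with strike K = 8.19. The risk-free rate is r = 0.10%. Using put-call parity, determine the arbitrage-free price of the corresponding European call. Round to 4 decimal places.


Answer: Call price = 1.7982

Derivation:
Put-call parity: C - P = S_0 * exp(-qT) - K * exp(-rT).
S_0 * exp(-qT) = 9.0900 * 0.99900050 = 9.08091454
K * exp(-rT) = 8.1900 * 0.99900050 = 8.18181409
C = P + S*exp(-qT) - K*exp(-rT)
C = 0.8991 + 9.08091454 - 8.18181409 = 1.7982


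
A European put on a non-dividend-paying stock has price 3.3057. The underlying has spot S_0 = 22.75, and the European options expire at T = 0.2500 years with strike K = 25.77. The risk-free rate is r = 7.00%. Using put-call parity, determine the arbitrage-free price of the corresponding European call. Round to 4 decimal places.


Answer: Call price = 0.7328

Derivation:
Put-call parity: C - P = S_0 * exp(-qT) - K * exp(-rT).
S_0 * exp(-qT) = 22.7500 * 1.00000000 = 22.75000000
K * exp(-rT) = 25.7700 * 0.98265224 = 25.32294811
C = P + S*exp(-qT) - K*exp(-rT)
C = 3.3057 + 22.75000000 - 25.32294811 = 0.7328


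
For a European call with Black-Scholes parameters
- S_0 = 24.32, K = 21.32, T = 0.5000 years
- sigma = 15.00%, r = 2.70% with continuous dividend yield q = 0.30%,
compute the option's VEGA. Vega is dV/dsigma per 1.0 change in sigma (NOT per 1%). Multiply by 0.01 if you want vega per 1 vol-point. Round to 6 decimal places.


d1 = 1.4074107973; d2 = 1.3013447801
phi(d1) = 0.1481779875; exp(-qT) = 0.9985011244; exp(-rT) = 0.9865907163
Vega = S * exp(-qT) * phi(d1) * sqrt(T) = 24.3200 * 0.9985011244 * 0.1481779875 * 0.7071067812 = 2.544373

Answer: Vega = 2.544373


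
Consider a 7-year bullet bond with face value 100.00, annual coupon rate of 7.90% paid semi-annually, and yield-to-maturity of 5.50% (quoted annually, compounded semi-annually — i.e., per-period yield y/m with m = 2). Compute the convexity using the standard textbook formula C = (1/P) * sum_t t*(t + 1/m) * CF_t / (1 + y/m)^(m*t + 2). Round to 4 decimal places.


Answer: Convexity = 36.7906

Derivation:
Coupon per period c = face * coupon_rate / m = 3.950000
Periods per year m = 2; per-period yield y/m = 0.027500
Number of cashflows N = 14
Cashflows (t years, CF_t, discount factor 1/(1+y/m)^(m*t), PV):
  t = 0.5000: CF_t = 3.950000, DF = 0.973236, PV = 3.844282
  t = 1.0000: CF_t = 3.950000, DF = 0.947188, PV = 3.741394
  t = 1.5000: CF_t = 3.950000, DF = 0.921838, PV = 3.641259
  t = 2.0000: CF_t = 3.950000, DF = 0.897166, PV = 3.543805
  t = 2.5000: CF_t = 3.950000, DF = 0.873154, PV = 3.448958
  t = 3.0000: CF_t = 3.950000, DF = 0.849785, PV = 3.356650
  t = 3.5000: CF_t = 3.950000, DF = 0.827041, PV = 3.266813
  t = 4.0000: CF_t = 3.950000, DF = 0.804906, PV = 3.179380
  t = 4.5000: CF_t = 3.950000, DF = 0.783364, PV = 3.094287
  t = 5.0000: CF_t = 3.950000, DF = 0.762398, PV = 3.011472
  t = 5.5000: CF_t = 3.950000, DF = 0.741993, PV = 2.930873
  t = 6.0000: CF_t = 3.950000, DF = 0.722134, PV = 2.852431
  t = 6.5000: CF_t = 3.950000, DF = 0.702807, PV = 2.776088
  t = 7.0000: CF_t = 103.950000, DF = 0.683997, PV = 71.101517
Price P = sum_t PV_t = 113.789210
Convexity numerator sum_t t*(t + 1/m) * CF_t / (1+y/m)^(m*t + 2):
  t = 0.5000: term = 1.820630
  t = 1.0000: term = 5.315707
  t = 1.5000: term = 10.346875
  t = 2.0000: term = 16.783252
  t = 2.5000: term = 24.501098
  t = 3.0000: term = 33.383491
  t = 3.5000: term = 43.320021
  t = 4.0000: term = 54.206491
  t = 4.5000: term = 65.944636
  t = 5.0000: term = 78.441849
  t = 5.5000: term = 91.610919
  t = 6.0000: term = 105.369780
  t = 6.5000: term = 119.641275
  t = 7.0000: term = 3535.692671
Convexity = (1/P) * sum = 4186.378695 / 113.789210 = 36.790647


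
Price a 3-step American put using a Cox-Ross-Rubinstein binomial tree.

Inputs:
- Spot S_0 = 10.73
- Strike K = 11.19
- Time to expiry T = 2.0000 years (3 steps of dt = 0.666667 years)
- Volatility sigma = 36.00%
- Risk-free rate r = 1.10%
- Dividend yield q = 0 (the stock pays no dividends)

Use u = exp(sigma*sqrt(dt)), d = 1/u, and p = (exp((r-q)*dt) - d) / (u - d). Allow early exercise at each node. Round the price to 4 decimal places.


Answer: Price = V(0,0) = 2.4822

Derivation:
dt = T/N = 0.666667
u = exp(sigma*sqrt(dt)) = 1.341702; d = 1/u = 0.745322
p = (exp((r-q)*dt) - d) / (u - d) = 0.439381
Discount per step: exp(-r*dt) = 0.992693
Stock lattice S(k, i) with i counting down-moves:
  k=0: S(0,0) = 10.7300
  k=1: S(1,0) = 14.3965; S(1,1) = 7.9973
  k=2: S(2,0) = 19.3158; S(2,1) = 10.7300; S(2,2) = 5.9606
  k=3: S(3,0) = 25.9160; S(3,1) = 14.3965; S(3,2) = 7.9973; S(3,3) = 4.4425
Terminal payoffs V(N, i) = max(K - S_T, 0):
  V(3,0) = 0.000000; V(3,1) = 0.000000; V(3,2) = 3.192694; V(3,3) = 6.747456
Backward induction: V(k, i) = exp(-r*dt) * [p * V(k+1, i) + (1-p) * V(k+1, i+1)]; then take max(V_cont, immediate exercise) for American.
  V(2,0) = exp(-r*dt) * [p*0.000000 + (1-p)*0.000000] = 0.000000; exercise = 0.000000; V(2,0) = max -> 0.000000
  V(2,1) = exp(-r*dt) * [p*0.000000 + (1-p)*3.192694] = 1.776805; exercise = 0.460000; V(2,1) = max -> 1.776805
  V(2,2) = exp(-r*dt) * [p*3.192694 + (1-p)*6.747456] = 5.147671; exercise = 5.229431; V(2,2) = max -> 5.229431
  V(1,0) = exp(-r*dt) * [p*0.000000 + (1-p)*1.776805] = 0.988832; exercise = 0.000000; V(1,0) = max -> 0.988832
  V(1,1) = exp(-r*dt) * [p*1.776805 + (1-p)*5.229431] = 3.685286; exercise = 3.192694; V(1,1) = max -> 3.685286
  V(0,0) = exp(-r*dt) * [p*0.988832 + (1-p)*3.685286] = 2.482244; exercise = 0.460000; V(0,0) = max -> 2.482244


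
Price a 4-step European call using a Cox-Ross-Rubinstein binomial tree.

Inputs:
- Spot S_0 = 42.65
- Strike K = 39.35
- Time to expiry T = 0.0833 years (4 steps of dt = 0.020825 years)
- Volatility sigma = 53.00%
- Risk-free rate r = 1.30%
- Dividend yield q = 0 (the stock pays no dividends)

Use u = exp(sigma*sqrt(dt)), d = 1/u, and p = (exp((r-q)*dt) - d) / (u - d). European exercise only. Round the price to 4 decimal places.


Answer: Price = V(0,0) = 4.6450

Derivation:
dt = T/N = 0.020825
u = exp(sigma*sqrt(dt)) = 1.079484; d = 1/u = 0.926368
p = (exp((r-q)*dt) - d) / (u - d) = 0.482657
Discount per step: exp(-r*dt) = 0.999729
Stock lattice S(k, i) with i counting down-moves:
  k=0: S(0,0) = 42.6500
  k=1: S(1,0) = 46.0400; S(1,1) = 39.5096
  k=2: S(2,0) = 49.6995; S(2,1) = 42.6500; S(2,2) = 36.6004
  k=3: S(3,0) = 53.6498; S(3,1) = 46.0400; S(3,2) = 39.5096; S(3,3) = 33.9055
  k=4: S(4,0) = 57.9141; S(4,1) = 49.6995; S(4,2) = 42.6500; S(4,3) = 36.6004; S(4,4) = 31.4089
Terminal payoffs V(N, i) = max(S_T - K, 0):
  V(4,0) = 18.564148; V(4,1) = 10.349481; V(4,2) = 3.300000; V(4,3) = 0.000000; V(4,4) = 0.000000
Backward induction: V(k, i) = exp(-r*dt) * [p * V(k+1, i) + (1-p) * V(k+1, i+1)].
  V(3,0) = exp(-r*dt) * [p*18.564148 + (1-p)*10.349481] = 14.310471
  V(3,1) = exp(-r*dt) * [p*10.349481 + (1-p)*3.300000] = 6.700665
  V(3,2) = exp(-r*dt) * [p*3.300000 + (1-p)*0.000000] = 1.592336
  V(3,3) = exp(-r*dt) * [p*0.000000 + (1-p)*0.000000] = 0.000000
  V(2,0) = exp(-r*dt) * [p*14.310471 + (1-p)*6.700665] = 10.370781
  V(2,1) = exp(-r*dt) * [p*6.700665 + (1-p)*1.592336] = 4.056807
  V(2,2) = exp(-r*dt) * [p*1.592336 + (1-p)*0.000000] = 0.768344
  V(1,0) = exp(-r*dt) * [p*10.370781 + (1-p)*4.056807] = 7.102366
  V(1,1) = exp(-r*dt) * [p*4.056807 + (1-p)*0.768344] = 2.354905
  V(0,0) = exp(-r*dt) * [p*7.102366 + (1-p)*2.354905] = 4.645042


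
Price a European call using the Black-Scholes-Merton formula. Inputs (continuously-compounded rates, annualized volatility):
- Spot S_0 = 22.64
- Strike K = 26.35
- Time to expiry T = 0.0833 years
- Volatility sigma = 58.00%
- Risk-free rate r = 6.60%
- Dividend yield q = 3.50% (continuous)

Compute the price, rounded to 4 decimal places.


d1 = (ln(S/K) + (r - q + 0.5*sigma^2) * T) / (sigma * sqrt(T)) = -0.80739669
d2 = d1 - sigma * sqrt(T) = -0.97479477
exp(-rT) = 0.99451729; exp(-qT) = 0.99708875
C = S_0 * exp(-qT) * N(d1) - K * exp(-rT) * N(d2)
N(d1) = 0.20971899; N(d2) = 0.16483104
C = 22.6400 * 0.99708875 * 0.20971899 - 26.3500 * 0.99451729 * 0.16483104 = 0.4147

Answer: Price = 0.4147


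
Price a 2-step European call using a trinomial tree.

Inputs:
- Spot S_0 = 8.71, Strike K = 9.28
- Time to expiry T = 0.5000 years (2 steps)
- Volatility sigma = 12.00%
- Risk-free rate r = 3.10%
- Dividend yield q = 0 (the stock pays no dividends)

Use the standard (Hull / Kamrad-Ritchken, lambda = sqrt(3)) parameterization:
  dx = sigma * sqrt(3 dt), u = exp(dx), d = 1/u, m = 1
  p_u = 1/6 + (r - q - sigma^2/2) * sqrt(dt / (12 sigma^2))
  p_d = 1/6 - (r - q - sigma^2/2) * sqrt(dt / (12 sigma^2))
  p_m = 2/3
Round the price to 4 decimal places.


Answer: Price = V(0,0) = 0.1526

Derivation:
dt = T/N = 0.250000; dx = sigma*sqrt(3*dt) = 0.103923
u = exp(dx) = 1.109515; d = 1/u = 0.901295
p_u = 0.195294, p_m = 0.666667, p_d = 0.138040
Discount per step: exp(-r*dt) = 0.992280
Stock lattice S(k, j) with j the centered position index:
  k=0: S(0,+0) = 8.7100
  k=1: S(1,-1) = 7.8503; S(1,+0) = 8.7100; S(1,+1) = 9.6639
  k=2: S(2,-2) = 7.0754; S(2,-1) = 7.8503; S(2,+0) = 8.7100; S(2,+1) = 9.6639; S(2,+2) = 10.7222
Terminal payoffs V(N, j) = max(S_T - K, 0):
  V(2,-2) = 0.000000; V(2,-1) = 0.000000; V(2,+0) = 0.000000; V(2,+1) = 0.383876; V(2,+2) = 1.442216
Backward induction: V(k, j) = exp(-r*dt) * [p_u * V(k+1, j+1) + p_m * V(k+1, j) + p_d * V(k+1, j-1)]
  V(1,-1) = exp(-r*dt) * [p_u*0.000000 + p_m*0.000000 + p_d*0.000000] = 0.000000
  V(1,+0) = exp(-r*dt) * [p_u*0.383876 + p_m*0.000000 + p_d*0.000000] = 0.074390
  V(1,+1) = exp(-r*dt) * [p_u*1.442216 + p_m*0.383876 + p_d*0.000000] = 0.533423
  V(0,+0) = exp(-r*dt) * [p_u*0.533423 + p_m*0.074390 + p_d*0.000000] = 0.152580


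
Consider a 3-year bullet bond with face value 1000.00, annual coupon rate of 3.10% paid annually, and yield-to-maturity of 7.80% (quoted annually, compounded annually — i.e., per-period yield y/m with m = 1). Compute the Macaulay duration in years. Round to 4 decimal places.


Coupon per period c = face * coupon_rate / m = 31.000000
Periods per year m = 1; per-period yield y/m = 0.078000
Number of cashflows N = 3
Cashflows (t years, CF_t, discount factor 1/(1+y/m)^(m*t), PV):
  t = 1.0000: CF_t = 31.000000, DF = 0.927644, PV = 28.756957
  t = 2.0000: CF_t = 31.000000, DF = 0.860523, PV = 26.676213
  t = 3.0000: CF_t = 1031.000000, DF = 0.798259, PV = 823.004828
Price P = sum_t PV_t = 878.437998
Macaulay numerator sum_t t * PV_t:
  t * PV_t at t = 1.0000: 28.756957
  t * PV_t at t = 2.0000: 53.352425
  t * PV_t at t = 3.0000: 2469.014483
Macaulay duration D = (sum_t t * PV_t) / P = 2551.123866 / 878.437998 = 2.904159

Answer: Macaulay duration = 2.9042 years


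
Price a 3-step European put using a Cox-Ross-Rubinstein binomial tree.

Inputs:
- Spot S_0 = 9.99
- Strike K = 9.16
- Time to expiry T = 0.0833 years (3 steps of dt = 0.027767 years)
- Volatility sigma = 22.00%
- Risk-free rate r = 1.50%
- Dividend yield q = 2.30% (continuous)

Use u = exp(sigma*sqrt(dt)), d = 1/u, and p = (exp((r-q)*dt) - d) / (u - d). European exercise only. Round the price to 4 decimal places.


dt = T/N = 0.027767
u = exp(sigma*sqrt(dt)) = 1.037340; d = 1/u = 0.964004
p = (exp((r-q)*dt) - d) / (u - d) = 0.487808
Discount per step: exp(-r*dt) = 0.999584
Stock lattice S(k, i) with i counting down-moves:
  k=0: S(0,0) = 9.9900
  k=1: S(1,0) = 10.3630; S(1,1) = 9.6304
  k=2: S(2,0) = 10.7500; S(2,1) = 9.9900; S(2,2) = 9.2838
  k=3: S(3,0) = 11.1514; S(3,1) = 10.3630; S(3,2) = 9.6304; S(3,3) = 8.9496
Terminal payoffs V(N, i) = max(K - S_T, 0):
  V(3,0) = 0.000000; V(3,1) = 0.000000; V(3,2) = 0.000000; V(3,3) = 0.210420
Backward induction: V(k, i) = exp(-r*dt) * [p * V(k+1, i) + (1-p) * V(k+1, i+1)].
  V(2,0) = exp(-r*dt) * [p*0.000000 + (1-p)*0.000000] = 0.000000
  V(2,1) = exp(-r*dt) * [p*0.000000 + (1-p)*0.000000] = 0.000000
  V(2,2) = exp(-r*dt) * [p*0.000000 + (1-p)*0.210420] = 0.107731
  V(1,0) = exp(-r*dt) * [p*0.000000 + (1-p)*0.000000] = 0.000000
  V(1,1) = exp(-r*dt) * [p*0.000000 + (1-p)*0.107731] = 0.055156
  V(0,0) = exp(-r*dt) * [p*0.000000 + (1-p)*0.055156] = 0.028239

Answer: Price = V(0,0) = 0.0282


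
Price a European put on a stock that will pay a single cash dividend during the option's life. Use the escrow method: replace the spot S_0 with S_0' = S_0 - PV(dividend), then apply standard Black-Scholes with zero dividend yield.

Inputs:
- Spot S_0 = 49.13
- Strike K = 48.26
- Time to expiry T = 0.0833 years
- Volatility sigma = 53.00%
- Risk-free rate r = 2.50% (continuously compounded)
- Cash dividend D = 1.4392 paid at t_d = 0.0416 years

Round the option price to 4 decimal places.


Answer: Price = 3.1614

Derivation:
PV(D) = D * exp(-r * t_d) = 1.4392 * 0.99896054 = 1.43770401
S_0' = S_0 - PV(D) = 49.1300 - 1.43770401 = 47.69229599
d1 = (ln(S_0'/K) + (r + sigma^2/2)*T) / (sigma*sqrt(T)) = 0.01273998
d2 = d1 - sigma*sqrt(T) = -0.14022723
exp(-rT) = 0.99791967
N(-d1) = 0.49491762; N(-d2) = 0.55575977
P = K * exp(-rT) * N(-d2) - S_0' * N(-d1) = 48.2600 * 0.99791967 * 0.55575977 - 47.69229599 * 0.49491762 = 3.1614


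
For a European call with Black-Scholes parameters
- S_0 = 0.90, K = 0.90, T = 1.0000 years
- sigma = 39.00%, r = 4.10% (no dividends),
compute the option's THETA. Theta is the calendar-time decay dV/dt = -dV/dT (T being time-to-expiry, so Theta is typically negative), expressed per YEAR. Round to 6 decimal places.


Answer: Theta = -0.083372

Derivation:
d1 = 0.3001282051; d2 = -0.0898717949
phi(d1) = 0.3813731438; exp(-qT) = 1.0000000000; exp(-rT) = 0.9598291299
Theta = -S*exp(-qT)*phi(d1)*sigma/(2*sqrt(T)) - r*K*exp(-rT)*N(d2) + q*S*exp(-qT)*N(d1)
N(d1) = 0.6179603171; N(d2) = 0.4641945474; sqrt(T) = 1.0000000000
Term 1 = -0.9000 * 1.0000000000 * 0.3813731438 * 0.3900 / (2 * 1.0000000000) = -0.0669309867
Term 2 = -0.0410 * 0.9000 * 0.9598291299 * 0.4641945474 = -0.0164407009
Term 3 = 0 (no dividend yield, q = 0)
Theta = -0.0669309867 + (-0.0164407009) + (0.0000000000) = -0.083372


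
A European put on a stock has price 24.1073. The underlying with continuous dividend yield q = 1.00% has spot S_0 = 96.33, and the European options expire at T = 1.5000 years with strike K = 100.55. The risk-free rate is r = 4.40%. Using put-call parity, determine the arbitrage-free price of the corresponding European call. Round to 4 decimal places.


Put-call parity: C - P = S_0 * exp(-qT) - K * exp(-rT).
S_0 * exp(-qT) = 96.3300 * 0.98511194 = 94.89583314
K * exp(-rT) = 100.5500 * 0.93613086 = 94.12795840
C = P + S*exp(-qT) - K*exp(-rT)
C = 24.1073 + 94.89583314 - 94.12795840 = 24.8752

Answer: Call price = 24.8752


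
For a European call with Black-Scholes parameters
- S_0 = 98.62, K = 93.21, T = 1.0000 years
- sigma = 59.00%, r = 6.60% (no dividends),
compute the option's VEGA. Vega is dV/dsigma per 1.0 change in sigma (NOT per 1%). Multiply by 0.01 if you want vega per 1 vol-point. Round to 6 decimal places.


Answer: Vega = 34.677376

Derivation:
d1 = 0.5024899470; d2 = -0.0875100530
phi(d1) = 0.3516261975; exp(-qT) = 1.0000000000; exp(-rT) = 0.9361308643
Vega = S * exp(-qT) * phi(d1) * sqrt(T) = 98.6200 * 1.0000000000 * 0.3516261975 * 1.0000000000 = 34.677376


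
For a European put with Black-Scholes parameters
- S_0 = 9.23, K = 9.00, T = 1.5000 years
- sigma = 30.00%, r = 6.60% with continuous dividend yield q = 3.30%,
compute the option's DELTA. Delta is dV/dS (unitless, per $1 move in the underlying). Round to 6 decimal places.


Answer: Delta = -0.332465

Derivation:
d1 = 0.3871131980; d2 = 0.0196897366
phi(d1) = 0.3701426351; exp(-qT) = 0.9517051581; exp(-rT) = 0.9057427080
N(-d1) = 0.3493362036
Delta = -exp(-qT) * N(-d1) = -0.9517051581 * 0.3493362036 = -0.332465


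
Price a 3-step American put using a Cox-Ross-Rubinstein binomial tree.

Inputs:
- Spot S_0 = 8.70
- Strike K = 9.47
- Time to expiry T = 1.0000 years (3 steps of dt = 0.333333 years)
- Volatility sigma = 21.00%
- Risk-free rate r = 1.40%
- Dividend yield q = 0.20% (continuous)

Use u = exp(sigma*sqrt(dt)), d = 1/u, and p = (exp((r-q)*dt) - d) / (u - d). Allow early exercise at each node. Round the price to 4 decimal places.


Answer: Price = V(0,0) = 1.1377

Derivation:
dt = T/N = 0.333333
u = exp(sigma*sqrt(dt)) = 1.128900; d = 1/u = 0.885818
p = (exp((r-q)*dt) - d) / (u - d) = 0.486215
Discount per step: exp(-r*dt) = 0.995344
Stock lattice S(k, i) with i counting down-moves:
  k=0: S(0,0) = 8.7000
  k=1: S(1,0) = 9.8214; S(1,1) = 7.7066
  k=2: S(2,0) = 11.0874; S(2,1) = 8.7000; S(2,2) = 6.8267
  k=3: S(3,0) = 12.5166; S(3,1) = 9.8214; S(3,2) = 7.7066; S(3,3) = 6.0472
Terminal payoffs V(N, i) = max(K - S_T, 0):
  V(3,0) = 0.000000; V(3,1) = 0.000000; V(3,2) = 1.763382; V(3,3) = 3.422818
Backward induction: V(k, i) = exp(-r*dt) * [p * V(k+1, i) + (1-p) * V(k+1, i+1)]; then take max(V_cont, immediate exercise) for American.
  V(2,0) = exp(-r*dt) * [p*0.000000 + (1-p)*0.000000] = 0.000000; exercise = 0.000000; V(2,0) = max -> 0.000000
  V(2,1) = exp(-r*dt) * [p*0.000000 + (1-p)*1.763382] = 0.901782; exercise = 0.770000; V(2,1) = max -> 0.901782
  V(2,2) = exp(-r*dt) * [p*1.763382 + (1-p)*3.422818] = 2.603797; exercise = 2.643337; V(2,2) = max -> 2.643337
  V(1,0) = exp(-r*dt) * [p*0.000000 + (1-p)*0.901782] = 0.461165; exercise = 0.000000; V(1,0) = max -> 0.461165
  V(1,1) = exp(-r*dt) * [p*0.901782 + (1-p)*2.643337] = 1.788203; exercise = 1.763382; V(1,1) = max -> 1.788203
  V(0,0) = exp(-r*dt) * [p*0.461165 + (1-p)*1.788203] = 1.137657; exercise = 0.770000; V(0,0) = max -> 1.137657


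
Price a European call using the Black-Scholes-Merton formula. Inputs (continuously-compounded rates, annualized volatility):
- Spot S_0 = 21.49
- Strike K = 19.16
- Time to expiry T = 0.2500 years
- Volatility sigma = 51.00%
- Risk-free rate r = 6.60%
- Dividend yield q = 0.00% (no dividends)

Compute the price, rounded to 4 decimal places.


Answer: Price = 3.6313

Derivation:
d1 = (ln(S/K) + (r - q + 0.5*sigma^2) * T) / (sigma * sqrt(T)) = 0.64225662
d2 = d1 - sigma * sqrt(T) = 0.38725662
exp(-rT) = 0.98363538; exp(-qT) = 1.00000000
C = S_0 * exp(-qT) * N(d1) - K * exp(-rT) * N(d2)
N(d1) = 0.73964671; N(d2) = 0.65071688
C = 21.4900 * 1.00000000 * 0.73964671 - 19.1600 * 0.98363538 * 0.65071688 = 3.6313


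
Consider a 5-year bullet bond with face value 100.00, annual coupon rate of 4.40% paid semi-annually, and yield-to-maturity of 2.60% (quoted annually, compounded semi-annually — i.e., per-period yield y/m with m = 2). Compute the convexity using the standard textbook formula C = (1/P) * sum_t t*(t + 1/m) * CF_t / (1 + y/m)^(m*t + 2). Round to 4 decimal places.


Coupon per period c = face * coupon_rate / m = 2.200000
Periods per year m = 2; per-period yield y/m = 0.013000
Number of cashflows N = 10
Cashflows (t years, CF_t, discount factor 1/(1+y/m)^(m*t), PV):
  t = 0.5000: CF_t = 2.200000, DF = 0.987167, PV = 2.171767
  t = 1.0000: CF_t = 2.200000, DF = 0.974498, PV = 2.143896
  t = 1.5000: CF_t = 2.200000, DF = 0.961992, PV = 2.116383
  t = 2.0000: CF_t = 2.200000, DF = 0.949647, PV = 2.089223
  t = 2.5000: CF_t = 2.200000, DF = 0.937460, PV = 2.062412
  t = 3.0000: CF_t = 2.200000, DF = 0.925429, PV = 2.035945
  t = 3.5000: CF_t = 2.200000, DF = 0.913553, PV = 2.009817
  t = 4.0000: CF_t = 2.200000, DF = 0.901829, PV = 1.984025
  t = 4.5000: CF_t = 2.200000, DF = 0.890256, PV = 1.958564
  t = 5.0000: CF_t = 102.200000, DF = 0.878831, PV = 89.816565
Price P = sum_t PV_t = 108.388598
Convexity numerator sum_t t*(t + 1/m) * CF_t / (1+y/m)^(m*t + 2):
  t = 0.5000: term = 1.058192
  t = 1.0000: term = 3.133835
  t = 1.5000: term = 6.187236
  t = 2.0000: term = 10.179724
  t = 2.5000: term = 15.073629
  t = 3.0000: term = 20.832261
  t = 3.5000: term = 27.419890
  t = 4.0000: term = 34.801722
  t = 4.5000: term = 42.943882
  t = 5.0000: term = 2406.967606
Convexity = (1/P) * sum = 2568.597977 / 108.388598 = 23.698046

Answer: Convexity = 23.6980


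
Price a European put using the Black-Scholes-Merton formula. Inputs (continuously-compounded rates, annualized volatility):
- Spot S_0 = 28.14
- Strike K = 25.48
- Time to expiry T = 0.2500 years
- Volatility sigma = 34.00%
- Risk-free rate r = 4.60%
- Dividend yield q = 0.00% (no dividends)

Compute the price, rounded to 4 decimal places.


d1 = (ln(S/K) + (r - q + 0.5*sigma^2) * T) / (sigma * sqrt(T)) = 0.73675424
d2 = d1 - sigma * sqrt(T) = 0.56675424
exp(-rT) = 0.98856587; exp(-qT) = 1.00000000
P = K * exp(-rT) * N(-d2) - S_0 * exp(-qT) * N(-d1)
N(-d1) = 0.23063591; N(-d2) = 0.28544058
P = 25.4800 * 0.98856587 * 0.28544058 - 28.1400 * 1.00000000 * 0.23063591 = 0.6998

Answer: Price = 0.6998


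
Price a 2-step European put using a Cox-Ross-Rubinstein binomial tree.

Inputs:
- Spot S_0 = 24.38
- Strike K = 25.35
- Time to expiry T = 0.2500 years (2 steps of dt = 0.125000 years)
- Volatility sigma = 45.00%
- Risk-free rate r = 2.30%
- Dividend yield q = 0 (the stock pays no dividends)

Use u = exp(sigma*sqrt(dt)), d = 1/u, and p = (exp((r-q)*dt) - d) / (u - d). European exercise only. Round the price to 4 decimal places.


Answer: Price = V(0,0) = 2.6125

Derivation:
dt = T/N = 0.125000
u = exp(sigma*sqrt(dt)) = 1.172454; d = 1/u = 0.852912
p = (exp((r-q)*dt) - d) / (u - d) = 0.469319
Discount per step: exp(-r*dt) = 0.997129
Stock lattice S(k, i) with i counting down-moves:
  k=0: S(0,0) = 24.3800
  k=1: S(1,0) = 28.5844; S(1,1) = 20.7940
  k=2: S(2,0) = 33.5139; S(2,1) = 24.3800; S(2,2) = 17.7354
Terminal payoffs V(N, i) = max(K - S_T, 0):
  V(2,0) = 0.000000; V(2,1) = 0.970000; V(2,2) = 7.614557
Backward induction: V(k, i) = exp(-r*dt) * [p * V(k+1, i) + (1-p) * V(k+1, i+1)].
  V(1,0) = exp(-r*dt) * [p*0.000000 + (1-p)*0.970000] = 0.513283
  V(1,1) = exp(-r*dt) * [p*0.970000 + (1-p)*7.614557] = 4.483231
  V(0,0) = exp(-r*dt) * [p*0.513283 + (1-p)*4.483231] = 2.612537


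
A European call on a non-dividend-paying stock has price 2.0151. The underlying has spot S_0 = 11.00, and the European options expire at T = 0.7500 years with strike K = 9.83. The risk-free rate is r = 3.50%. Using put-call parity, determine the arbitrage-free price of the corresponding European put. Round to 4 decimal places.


Put-call parity: C - P = S_0 * exp(-qT) - K * exp(-rT).
S_0 * exp(-qT) = 11.0000 * 1.00000000 = 11.00000000
K * exp(-rT) = 9.8300 * 0.97409154 = 9.57531980
P = C - S*exp(-qT) + K*exp(-rT)
P = 2.0151 - 11.00000000 + 9.57531980 = 0.5904

Answer: Put price = 0.5904


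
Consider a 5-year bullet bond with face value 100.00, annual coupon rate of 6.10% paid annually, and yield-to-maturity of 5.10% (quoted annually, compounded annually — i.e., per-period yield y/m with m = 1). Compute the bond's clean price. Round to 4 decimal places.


Coupon per period c = face * coupon_rate / m = 6.100000
Periods per year m = 1; per-period yield y/m = 0.051000
Number of cashflows N = 5
Cashflows (t years, CF_t, discount factor 1/(1+y/m)^(m*t), PV):
  t = 1.0000: CF_t = 6.100000, DF = 0.951475, PV = 5.803996
  t = 2.0000: CF_t = 6.100000, DF = 0.905304, PV = 5.522356
  t = 3.0000: CF_t = 6.100000, DF = 0.861374, PV = 5.254383
  t = 4.0000: CF_t = 6.100000, DF = 0.819576, PV = 4.999412
  t = 5.0000: CF_t = 106.100000, DF = 0.779806, PV = 82.737388
Price P = sum_t PV_t = 104.317535

Answer: Price = 104.3175


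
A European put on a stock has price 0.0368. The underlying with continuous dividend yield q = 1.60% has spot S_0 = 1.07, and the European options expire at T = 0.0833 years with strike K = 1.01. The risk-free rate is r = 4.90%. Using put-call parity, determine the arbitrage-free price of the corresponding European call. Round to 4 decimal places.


Answer: Call price = 0.0995

Derivation:
Put-call parity: C - P = S_0 * exp(-qT) - K * exp(-rT).
S_0 * exp(-qT) = 1.0700 * 0.99866809 = 1.06857485
K * exp(-rT) = 1.0100 * 0.99592662 = 1.00588589
C = P + S*exp(-qT) - K*exp(-rT)
C = 0.0368 + 1.06857485 - 1.00588589 = 0.0995


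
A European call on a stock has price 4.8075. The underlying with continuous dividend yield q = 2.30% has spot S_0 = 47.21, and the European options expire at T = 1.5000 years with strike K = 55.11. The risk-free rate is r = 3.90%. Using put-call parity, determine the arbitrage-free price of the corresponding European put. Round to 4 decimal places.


Answer: Put price = 11.1770

Derivation:
Put-call parity: C - P = S_0 * exp(-qT) - K * exp(-rT).
S_0 * exp(-qT) = 47.2100 * 0.96608834 = 45.60903052
K * exp(-rT) = 55.1100 * 0.94317824 = 51.97855283
P = C - S*exp(-qT) + K*exp(-rT)
P = 4.8075 - 45.60903052 + 51.97855283 = 11.1770


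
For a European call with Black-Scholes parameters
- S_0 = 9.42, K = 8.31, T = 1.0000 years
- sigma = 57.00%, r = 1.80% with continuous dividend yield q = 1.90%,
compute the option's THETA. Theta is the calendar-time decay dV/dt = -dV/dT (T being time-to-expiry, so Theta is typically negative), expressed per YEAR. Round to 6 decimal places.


d1 = 0.5032025960; d2 = -0.0667974040
phi(d1) = 0.3515002138; exp(-qT) = 0.9811793622; exp(-rT) = 0.9821610324
Theta = -S*exp(-qT)*phi(d1)*sigma/(2*sqrt(T)) - r*K*exp(-rT)*N(d2) + q*S*exp(-qT)*N(d1)
N(d1) = 0.6925890801; N(d2) = 0.4733714951; sqrt(T) = 1.0000000000
Term 1 = -9.4200 * 0.9811793622 * 0.3515002138 * 0.5700 / (2 * 1.0000000000) = -0.9259121033
Term 2 = -0.0180 * 8.3100 * 0.9821610324 * 0.4733714951 = -0.0695437861
Term 3 = 0.0190 * 9.4200 * 0.9811793622 * 0.6925890801 = 0.1216265949
Theta = -0.9259121033 + (-0.0695437861) + (0.1216265949) = -0.873829

Answer: Theta = -0.873829


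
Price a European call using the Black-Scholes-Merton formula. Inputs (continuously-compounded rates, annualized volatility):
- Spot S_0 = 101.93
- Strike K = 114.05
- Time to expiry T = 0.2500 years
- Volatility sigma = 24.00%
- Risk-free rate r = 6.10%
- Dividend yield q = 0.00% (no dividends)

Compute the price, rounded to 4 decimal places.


d1 = (ln(S/K) + (r - q + 0.5*sigma^2) * T) / (sigma * sqrt(T)) = -0.74917205
d2 = d1 - sigma * sqrt(T) = -0.86917205
exp(-rT) = 0.98486569; exp(-qT) = 1.00000000
C = S_0 * exp(-qT) * N(d1) - K * exp(-rT) * N(d2)
N(d1) = 0.22687676; N(d2) = 0.19237652
C = 101.9300 * 1.00000000 * 0.22687676 - 114.0500 * 0.98486569 * 0.19237652 = 1.5171

Answer: Price = 1.5171


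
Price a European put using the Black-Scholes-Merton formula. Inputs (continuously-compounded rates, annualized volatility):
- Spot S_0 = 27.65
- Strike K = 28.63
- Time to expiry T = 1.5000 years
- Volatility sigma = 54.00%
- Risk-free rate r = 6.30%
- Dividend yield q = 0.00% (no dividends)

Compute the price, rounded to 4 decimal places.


d1 = (ln(S/K) + (r - q + 0.5*sigma^2) * T) / (sigma * sqrt(T)) = 0.42090491
d2 = d1 - sigma * sqrt(T) = -0.24045732
exp(-rT) = 0.90982773; exp(-qT) = 1.00000000
P = K * exp(-rT) * N(-d2) - S_0 * exp(-qT) * N(-d1)
N(-d1) = 0.33691226; N(-d2) = 0.59501213
P = 28.6300 * 0.90982773 * 0.59501213 - 27.6500 * 1.00000000 * 0.33691226 = 6.1835

Answer: Price = 6.1835


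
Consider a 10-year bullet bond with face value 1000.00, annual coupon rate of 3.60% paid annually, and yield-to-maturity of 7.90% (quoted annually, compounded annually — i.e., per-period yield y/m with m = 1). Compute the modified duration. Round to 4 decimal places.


Coupon per period c = face * coupon_rate / m = 36.000000
Periods per year m = 1; per-period yield y/m = 0.079000
Number of cashflows N = 10
Cashflows (t years, CF_t, discount factor 1/(1+y/m)^(m*t), PV):
  t = 1.0000: CF_t = 36.000000, DF = 0.926784, PV = 33.364226
  t = 2.0000: CF_t = 36.000000, DF = 0.858929, PV = 30.921433
  t = 3.0000: CF_t = 36.000000, DF = 0.796041, PV = 28.657491
  t = 4.0000: CF_t = 36.000000, DF = 0.737758, PV = 26.559306
  t = 5.0000: CF_t = 36.000000, DF = 0.683743, PV = 24.614741
  t = 6.0000: CF_t = 36.000000, DF = 0.633682, PV = 22.812550
  t = 7.0000: CF_t = 36.000000, DF = 0.587286, PV = 21.142308
  t = 8.0000: CF_t = 36.000000, DF = 0.544288, PV = 19.594354
  t = 9.0000: CF_t = 36.000000, DF = 0.504437, PV = 18.159735
  t = 10.0000: CF_t = 1036.000000, DF = 0.467504, PV = 484.334392
Price P = sum_t PV_t = 710.160535
First compute Macaulay numerator sum_t t * PV_t:
  t * PV_t at t = 1.0000: 33.364226
  t * PV_t at t = 2.0000: 61.842866
  t * PV_t at t = 3.0000: 85.972473
  t * PV_t at t = 4.0000: 106.237224
  t * PV_t at t = 5.0000: 123.073707
  t * PV_t at t = 6.0000: 136.875300
  t * PV_t at t = 7.0000: 147.996154
  t * PV_t at t = 8.0000: 156.754830
  t * PV_t at t = 9.0000: 163.437612
  t * PV_t at t = 10.0000: 4843.343917
Macaulay duration D = 5858.898308 / 710.160535 = 8.250104
Modified duration = D / (1 + y/m) = 8.250104 / (1 + 0.079000) = 7.646065

Answer: Modified duration = 7.6461


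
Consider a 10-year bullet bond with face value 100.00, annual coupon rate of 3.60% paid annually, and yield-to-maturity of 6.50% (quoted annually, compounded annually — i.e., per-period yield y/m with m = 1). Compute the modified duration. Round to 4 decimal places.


Coupon per period c = face * coupon_rate / m = 3.600000
Periods per year m = 1; per-period yield y/m = 0.065000
Number of cashflows N = 10
Cashflows (t years, CF_t, discount factor 1/(1+y/m)^(m*t), PV):
  t = 1.0000: CF_t = 3.600000, DF = 0.938967, PV = 3.380282
  t = 2.0000: CF_t = 3.600000, DF = 0.881659, PV = 3.173973
  t = 3.0000: CF_t = 3.600000, DF = 0.827849, PV = 2.980257
  t = 4.0000: CF_t = 3.600000, DF = 0.777323, PV = 2.798363
  t = 5.0000: CF_t = 3.600000, DF = 0.729881, PV = 2.627571
  t = 6.0000: CF_t = 3.600000, DF = 0.685334, PV = 2.467203
  t = 7.0000: CF_t = 3.600000, DF = 0.643506, PV = 2.316622
  t = 8.0000: CF_t = 3.600000, DF = 0.604231, PV = 2.175232
  t = 9.0000: CF_t = 3.600000, DF = 0.567353, PV = 2.042472
  t = 10.0000: CF_t = 103.600000, DF = 0.532726, PV = 55.190417
Price P = sum_t PV_t = 79.152392
First compute Macaulay numerator sum_t t * PV_t:
  t * PV_t at t = 1.0000: 3.380282
  t * PV_t at t = 2.0000: 6.347947
  t * PV_t at t = 3.0000: 8.940770
  t * PV_t at t = 4.0000: 11.193453
  t * PV_t at t = 5.0000: 13.137855
  t * PV_t at t = 6.0000: 14.803217
  t * PV_t at t = 7.0000: 16.216357
  t * PV_t at t = 8.0000: 17.401858
  t * PV_t at t = 9.0000: 18.382245
  t * PV_t at t = 10.0000: 551.904173
Macaulay duration D = 661.708155 / 79.152392 = 8.359926
Modified duration = D / (1 + y/m) = 8.359926 / (1 + 0.065000) = 7.849696

Answer: Modified duration = 7.8497


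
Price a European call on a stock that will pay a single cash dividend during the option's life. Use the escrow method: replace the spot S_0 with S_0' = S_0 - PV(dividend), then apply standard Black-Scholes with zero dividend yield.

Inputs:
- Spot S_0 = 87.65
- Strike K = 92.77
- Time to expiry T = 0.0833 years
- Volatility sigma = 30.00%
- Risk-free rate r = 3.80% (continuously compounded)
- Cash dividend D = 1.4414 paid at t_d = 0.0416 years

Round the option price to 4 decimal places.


Answer: Price = 0.9120

Derivation:
PV(D) = D * exp(-r * t_d) = 1.4414 * 0.99842045 = 1.43912323
S_0' = S_0 - PV(D) = 87.6500 - 1.43912323 = 86.21087677
d1 = (ln(S_0'/K) + (r + sigma^2/2)*T) / (sigma*sqrt(T)) = -0.76702540
d2 = d1 - sigma*sqrt(T) = -0.85361062
exp(-rT) = 0.99683960
N(d1) = 0.22153321; N(d2) = 0.19666039
C = S_0' * N(d1) - K * exp(-rT) * N(d2) = 86.21087677 * 0.22153321 - 92.7700 * 0.99683960 * 0.19666039 = 0.9120


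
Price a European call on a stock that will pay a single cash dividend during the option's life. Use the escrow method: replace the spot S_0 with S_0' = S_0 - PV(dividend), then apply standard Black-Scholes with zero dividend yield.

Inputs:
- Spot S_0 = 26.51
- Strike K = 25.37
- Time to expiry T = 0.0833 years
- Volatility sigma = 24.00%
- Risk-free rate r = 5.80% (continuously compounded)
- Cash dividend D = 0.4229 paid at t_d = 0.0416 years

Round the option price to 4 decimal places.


PV(D) = D * exp(-r * t_d) = 0.4229 * 0.99759011 = 0.42188086
S_0' = S_0 - PV(D) = 26.5100 - 0.42188086 = 26.08811914
d1 = (ln(S_0'/K) + (r + sigma^2/2)*T) / (sigma*sqrt(T)) = 0.50734803
d2 = d1 - sigma*sqrt(T) = 0.43807985
exp(-rT) = 0.99518025
N(d1) = 0.69404468; N(d2) = 0.66933580
C = S_0' * N(d1) - K * exp(-rT) * N(d2) = 26.08811914 * 0.69404468 - 25.3700 * 0.99518025 * 0.66933580 = 1.2071

Answer: Price = 1.2071


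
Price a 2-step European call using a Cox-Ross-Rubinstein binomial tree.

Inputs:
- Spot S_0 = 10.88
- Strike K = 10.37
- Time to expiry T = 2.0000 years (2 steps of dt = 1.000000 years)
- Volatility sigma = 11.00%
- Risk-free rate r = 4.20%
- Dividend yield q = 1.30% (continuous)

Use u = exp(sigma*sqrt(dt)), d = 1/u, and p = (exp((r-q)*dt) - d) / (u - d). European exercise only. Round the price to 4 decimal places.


dt = T/N = 1.000000
u = exp(sigma*sqrt(dt)) = 1.116278; d = 1/u = 0.895834
p = (exp((r-q)*dt) - d) / (u - d) = 0.606007
Discount per step: exp(-r*dt) = 0.958870
Stock lattice S(k, i) with i counting down-moves:
  k=0: S(0,0) = 10.8800
  k=1: S(1,0) = 12.1451; S(1,1) = 9.7467
  k=2: S(2,0) = 13.5573; S(2,1) = 10.8800; S(2,2) = 8.7314
Terminal payoffs V(N, i) = max(S_T - K, 0):
  V(2,0) = 3.187315; V(2,1) = 0.510000; V(2,2) = 0.000000
Backward induction: V(k, i) = exp(-r*dt) * [p * V(k+1, i) + (1-p) * V(k+1, i+1)].
  V(1,0) = exp(-r*dt) * [p*3.187315 + (1-p)*0.510000] = 2.044761
  V(1,1) = exp(-r*dt) * [p*0.510000 + (1-p)*0.000000] = 0.296351
  V(0,0) = exp(-r*dt) * [p*2.044761 + (1-p)*0.296351] = 1.300131

Answer: Price = V(0,0) = 1.3001
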